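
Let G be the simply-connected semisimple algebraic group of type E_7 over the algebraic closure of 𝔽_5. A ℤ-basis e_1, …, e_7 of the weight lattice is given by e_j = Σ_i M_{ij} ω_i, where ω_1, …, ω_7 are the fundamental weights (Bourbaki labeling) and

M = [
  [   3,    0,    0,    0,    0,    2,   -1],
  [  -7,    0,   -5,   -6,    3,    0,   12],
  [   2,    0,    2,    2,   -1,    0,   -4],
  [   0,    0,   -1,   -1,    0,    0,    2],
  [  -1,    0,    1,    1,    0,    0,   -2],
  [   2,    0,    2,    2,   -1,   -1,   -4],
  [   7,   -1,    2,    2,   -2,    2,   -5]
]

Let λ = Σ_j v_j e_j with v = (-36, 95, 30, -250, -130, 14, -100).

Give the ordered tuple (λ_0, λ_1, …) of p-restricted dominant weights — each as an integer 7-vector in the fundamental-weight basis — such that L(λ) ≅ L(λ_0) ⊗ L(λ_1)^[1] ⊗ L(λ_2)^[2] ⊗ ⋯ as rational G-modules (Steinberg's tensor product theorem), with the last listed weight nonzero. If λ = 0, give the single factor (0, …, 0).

Compute c_i = Σ_j M_{ij} v_j with v = (-36, 95, 30, -250, -130, 14, -100):
  c_1 = 3*-36 + 0*95 + 0*30 + 0*-250 + 0*-130 + 2*14 + -1*-100 = 20
  c_2 = -7*-36 + 0*95 + -5*30 + -6*-250 + 3*-130 + 0*14 + 12*-100 = 12
  c_3 = 2*-36 + 0*95 + 2*30 + 2*-250 + -1*-130 + 0*14 + -4*-100 = 18
  c_4 = 0*-36 + 0*95 + -1*30 + -1*-250 + 0*-130 + 0*14 + 2*-100 = 20
  c_5 = -1*-36 + 0*95 + 1*30 + 1*-250 + 0*-130 + 0*14 + -2*-100 = 16
  c_6 = 2*-36 + 0*95 + 2*30 + 2*-250 + -1*-130 + -1*14 + -4*-100 = 4
  c_7 = 7*-36 + -1*95 + 2*30 + 2*-250 + -2*-130 + 2*14 + -5*-100 = 1
Expand coordinatewise in base 5:
  c_1 = 20 = 0·5^0 + 4·5^1
  c_2 = 12 = 2·5^0 + 2·5^1
  c_3 = 18 = 3·5^0 + 3·5^1
  c_4 = 20 = 0·5^0 + 4·5^1
  c_5 = 16 = 1·5^0 + 3·5^1
  c_6 = 4 = 4·5^0
  c_7 = 1 = 1·5^0
p-restricted factor λ_0 = (0, 2, 3, 0, 1, 4, 1)
p-restricted factor λ_1 = (4, 2, 3, 4, 3, 0, 0)

((0, 2, 3, 0, 1, 4, 1), (4, 2, 3, 4, 3, 0, 0))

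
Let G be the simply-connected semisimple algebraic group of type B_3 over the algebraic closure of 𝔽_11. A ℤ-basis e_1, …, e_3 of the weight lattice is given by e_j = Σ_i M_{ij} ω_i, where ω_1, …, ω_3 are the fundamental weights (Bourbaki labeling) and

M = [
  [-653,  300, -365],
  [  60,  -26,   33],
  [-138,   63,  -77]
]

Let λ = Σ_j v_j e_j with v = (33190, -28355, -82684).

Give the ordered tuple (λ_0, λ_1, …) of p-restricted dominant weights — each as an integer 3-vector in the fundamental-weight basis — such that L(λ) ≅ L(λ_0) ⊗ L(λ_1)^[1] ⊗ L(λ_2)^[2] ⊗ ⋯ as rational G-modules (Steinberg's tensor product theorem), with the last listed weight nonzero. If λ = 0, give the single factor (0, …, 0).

((2, 3, 6), (8, 5, 7))

Compute c_i = Σ_j M_{ij} v_j with v = (33190, -28355, -82684):
  c_1 = -653*33190 + 300*-28355 + -365*-82684 = 90
  c_2 = 60*33190 + -26*-28355 + 33*-82684 = 58
  c_3 = -138*33190 + 63*-28355 + -77*-82684 = 83
p = 11; digits c_i = Σ_j d_{ij}·11^j, 0 ≤ d_{ij} < 11:
  c_1 = 90 = 2·11^0 + 8·11^1
  c_2 = 58 = 3·11^0 + 5·11^1
  c_3 = 83 = 6·11^0 + 7·11^1
Factor λ_0 = (2, 3, 6)
Factor λ_1 = (8, 5, 7)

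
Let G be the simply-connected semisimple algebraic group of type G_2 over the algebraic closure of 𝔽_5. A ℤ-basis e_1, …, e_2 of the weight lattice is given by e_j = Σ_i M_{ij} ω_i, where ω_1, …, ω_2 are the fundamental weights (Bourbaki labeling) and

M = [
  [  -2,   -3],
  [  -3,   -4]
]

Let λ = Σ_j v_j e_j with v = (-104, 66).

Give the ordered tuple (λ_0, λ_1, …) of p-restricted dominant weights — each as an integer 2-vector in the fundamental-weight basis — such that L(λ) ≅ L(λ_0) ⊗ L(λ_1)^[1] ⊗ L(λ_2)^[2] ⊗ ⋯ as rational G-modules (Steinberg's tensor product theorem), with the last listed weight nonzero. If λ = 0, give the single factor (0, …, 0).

((0, 3), (2, 4), (0, 1))

ω-coordinates c = M·v, v = (-104, 66):
  c_1 = -2*-104 + -3*66 = 10
  c_2 = -3*-104 + -4*66 = 48
Base-5 expansion of each c_i:
  c_1 = 10 = 0·5^0 + 2·5^1
  c_2 = 48 = 3·5^0 + 4·5^1 + 1·5^2
p-restricted factor λ_0 = (0, 3)
p-restricted factor λ_1 = (2, 4)
p-restricted factor λ_2 = (0, 1)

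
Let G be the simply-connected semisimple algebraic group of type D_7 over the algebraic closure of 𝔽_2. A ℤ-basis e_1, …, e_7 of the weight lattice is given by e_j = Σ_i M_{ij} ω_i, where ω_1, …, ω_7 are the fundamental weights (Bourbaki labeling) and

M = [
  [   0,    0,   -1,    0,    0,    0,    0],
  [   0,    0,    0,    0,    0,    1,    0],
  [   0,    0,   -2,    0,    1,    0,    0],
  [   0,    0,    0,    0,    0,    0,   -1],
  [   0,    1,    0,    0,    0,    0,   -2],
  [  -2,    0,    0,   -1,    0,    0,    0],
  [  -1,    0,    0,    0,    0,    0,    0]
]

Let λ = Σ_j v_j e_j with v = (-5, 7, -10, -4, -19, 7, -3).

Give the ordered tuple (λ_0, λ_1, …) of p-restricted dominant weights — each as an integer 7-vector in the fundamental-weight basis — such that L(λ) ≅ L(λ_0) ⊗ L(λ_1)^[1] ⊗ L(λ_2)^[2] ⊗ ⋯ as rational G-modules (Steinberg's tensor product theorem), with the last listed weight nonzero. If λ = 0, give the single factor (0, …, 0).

Compute c_i = Σ_j M_{ij} v_j with v = (-5, 7, -10, -4, -19, 7, -3):
  c_1 = (0)·(-5) + 0·7 + (-1)·(-10) + (0)·(-4) + (0)·(-19) + 0·7 + (0)·(-3) = 10
  c_2 = (0)·(-5) + 0·7 + (0)·(-10) + (0)·(-4) + (0)·(-19) + 1·7 + (0)·(-3) = 7
  c_3 = (0)·(-5) + 0·7 + (-2)·(-10) + (0)·(-4) + (1)·(-19) + 0·7 + (0)·(-3) = 1
  c_4 = (0)·(-5) + 0·7 + (0)·(-10) + (0)·(-4) + (0)·(-19) + 0·7 + (-1)·(-3) = 3
  c_5 = (0)·(-5) + 1·7 + (0)·(-10) + (0)·(-4) + (0)·(-19) + 0·7 + (-2)·(-3) = 13
  c_6 = (-2)·(-5) + 0·7 + (0)·(-10) + (-1)·(-4) + (0)·(-19) + 0·7 + (0)·(-3) = 14
  c_7 = (-1)·(-5) + 0·7 + (0)·(-10) + (0)·(-4) + (0)·(-19) + 0·7 + (0)·(-3) = 5
p = 2; digits c_i = Σ_j d_{ij}·2^j, 0 ≤ d_{ij} < 2:
  c_1 = 10 = 0·2^0 + 1·2^1 + 0·2^2 + 1·2^3
  c_2 = 7 = 1·2^0 + 1·2^1 + 1·2^2
  c_3 = 1 = 1·2^0
  c_4 = 3 = 1·2^0 + 1·2^1
  c_5 = 13 = 1·2^0 + 0·2^1 + 1·2^2 + 1·2^3
  c_6 = 14 = 0·2^0 + 1·2^1 + 1·2^2 + 1·2^3
  c_7 = 5 = 1·2^0 + 0·2^1 + 1·2^2
Factor λ_0 = (0, 1, 1, 1, 1, 0, 1)
Factor λ_1 = (1, 1, 0, 1, 0, 1, 0)
Factor λ_2 = (0, 1, 0, 0, 1, 1, 1)
Factor λ_3 = (1, 0, 0, 0, 1, 1, 0)

((0, 1, 1, 1, 1, 0, 1), (1, 1, 0, 1, 0, 1, 0), (0, 1, 0, 0, 1, 1, 1), (1, 0, 0, 0, 1, 1, 0))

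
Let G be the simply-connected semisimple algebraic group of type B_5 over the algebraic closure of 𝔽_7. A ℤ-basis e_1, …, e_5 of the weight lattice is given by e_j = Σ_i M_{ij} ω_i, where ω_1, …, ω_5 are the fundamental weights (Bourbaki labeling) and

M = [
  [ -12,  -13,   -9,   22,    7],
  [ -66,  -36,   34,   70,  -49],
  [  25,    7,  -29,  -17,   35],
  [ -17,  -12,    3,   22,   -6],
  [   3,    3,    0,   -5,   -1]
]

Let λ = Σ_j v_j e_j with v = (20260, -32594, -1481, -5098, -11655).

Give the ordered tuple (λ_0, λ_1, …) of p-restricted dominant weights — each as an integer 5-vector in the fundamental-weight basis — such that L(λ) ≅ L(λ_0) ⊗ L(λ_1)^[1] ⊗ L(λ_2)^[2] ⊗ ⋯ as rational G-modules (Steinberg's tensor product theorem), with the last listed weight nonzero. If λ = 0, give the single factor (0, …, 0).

((1, 0, 4, 4, 3), (6, 1, 4, 5, 6), (3, 2, 0, 0, 2))

Change of basis e → ω: c = M·v where v = (20260, -32594, -1481, -5098, -11655):
  c_1 = (-12)·(20260) + (-13)·(-32594) + (-9)·(-1481) + (22)·(-5098) + (7)·(-11655) = 190
  c_2 = (-66)·(20260) + (-36)·(-32594) + (34)·(-1481) + (70)·(-5098) + (-49)·(-11655) = 105
  c_3 = 25·20260 + (7)·(-32594) + (-29)·(-1481) + (-17)·(-5098) + (35)·(-11655) = 32
  c_4 = (-17)·(20260) + (-12)·(-32594) + (3)·(-1481) + (22)·(-5098) + (-6)·(-11655) = 39
  c_5 = 3·20260 + (3)·(-32594) + (0)·(-1481) + (-5)·(-5098) + (-1)·(-11655) = 143
p = 7; digits c_i = Σ_j d_{ij}·7^j, 0 ≤ d_{ij} < 7:
  c_1 = 190 = 1·7^0 + 6·7^1 + 3·7^2
  c_2 = 105 = 0·7^0 + 1·7^1 + 2·7^2
  c_3 = 32 = 4·7^0 + 4·7^1
  c_4 = 39 = 4·7^0 + 5·7^1
  c_5 = 143 = 3·7^0 + 6·7^1 + 2·7^2
λ_0 = (1, 0, 4, 4, 3)
λ_1 = (6, 1, 4, 5, 6)
λ_2 = (3, 2, 0, 0, 2)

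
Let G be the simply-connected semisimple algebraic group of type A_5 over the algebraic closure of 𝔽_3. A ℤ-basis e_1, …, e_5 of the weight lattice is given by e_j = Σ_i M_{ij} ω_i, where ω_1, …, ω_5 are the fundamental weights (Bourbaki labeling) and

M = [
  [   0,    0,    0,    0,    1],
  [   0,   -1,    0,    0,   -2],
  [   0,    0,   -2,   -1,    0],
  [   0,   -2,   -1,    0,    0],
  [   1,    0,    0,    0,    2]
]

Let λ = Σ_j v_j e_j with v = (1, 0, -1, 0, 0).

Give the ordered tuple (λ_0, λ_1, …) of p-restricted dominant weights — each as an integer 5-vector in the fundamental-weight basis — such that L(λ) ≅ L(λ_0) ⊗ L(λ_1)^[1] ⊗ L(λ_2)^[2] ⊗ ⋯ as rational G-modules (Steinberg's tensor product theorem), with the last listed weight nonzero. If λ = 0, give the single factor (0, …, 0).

((0, 0, 2, 1, 1),)

Compute c_i = Σ_j M_{ij} v_j with v = (1, 0, -1, 0, 0):
  c_1 = (0)·(1) + (0)·(0) + (0)·(-1) + (0)·(0) + (1)·(0) = 0
  c_2 = (0)·(1) + (-1)·(0) + (0)·(-1) + (0)·(0) + (-2)·(0) = 0
  c_3 = (0)·(1) + (0)·(0) + (-2)·(-1) + (-1)·(0) + (0)·(0) = 2
  c_4 = (0)·(1) + (-2)·(0) + (-1)·(-1) + (0)·(0) + (0)·(0) = 1
  c_5 = (1)·(1) + (0)·(0) + (0)·(-1) + (0)·(0) + (2)·(0) = 1
Expand coordinatewise in base 3:
  c_1 = 0
  c_2 = 0
  c_3 = 2 = 2·3^0
  c_4 = 1 = 1·3^0
  c_5 = 1 = 1·3^0
p-restricted factor λ_0 = (0, 0, 2, 1, 1)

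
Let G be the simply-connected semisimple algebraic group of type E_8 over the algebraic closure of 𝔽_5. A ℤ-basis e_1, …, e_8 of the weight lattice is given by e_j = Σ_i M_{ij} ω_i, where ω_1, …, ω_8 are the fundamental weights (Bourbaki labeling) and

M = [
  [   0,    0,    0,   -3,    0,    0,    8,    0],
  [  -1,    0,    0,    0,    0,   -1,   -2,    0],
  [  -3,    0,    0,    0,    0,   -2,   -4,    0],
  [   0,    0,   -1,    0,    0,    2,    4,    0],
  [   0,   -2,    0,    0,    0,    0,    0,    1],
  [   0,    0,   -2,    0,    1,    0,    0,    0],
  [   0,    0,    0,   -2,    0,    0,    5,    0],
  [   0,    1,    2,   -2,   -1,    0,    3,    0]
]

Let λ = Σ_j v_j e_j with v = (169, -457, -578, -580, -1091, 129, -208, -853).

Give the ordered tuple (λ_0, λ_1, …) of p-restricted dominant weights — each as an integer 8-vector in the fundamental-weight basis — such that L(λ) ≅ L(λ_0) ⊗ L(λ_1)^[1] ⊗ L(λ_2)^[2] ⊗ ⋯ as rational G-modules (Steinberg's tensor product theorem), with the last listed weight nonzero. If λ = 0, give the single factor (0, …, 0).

In the fundamental-weight basis, λ has coordinates c = M·v (v = (169, -457, -578, -580, -1091, 129, -208, -853)):
  c_1 = 0*169 + 0*-457 + 0*-578 + -3*-580 + 0*-1091 + 0*129 + 8*-208 + 0*-853 = 76
  c_2 = -1*169 + 0*-457 + 0*-578 + 0*-580 + 0*-1091 + -1*129 + -2*-208 + 0*-853 = 118
  c_3 = -3*169 + 0*-457 + 0*-578 + 0*-580 + 0*-1091 + -2*129 + -4*-208 + 0*-853 = 67
  c_4 = 0*169 + 0*-457 + -1*-578 + 0*-580 + 0*-1091 + 2*129 + 4*-208 + 0*-853 = 4
  c_5 = 0*169 + -2*-457 + 0*-578 + 0*-580 + 0*-1091 + 0*129 + 0*-208 + 1*-853 = 61
  c_6 = 0*169 + 0*-457 + -2*-578 + 0*-580 + 1*-1091 + 0*129 + 0*-208 + 0*-853 = 65
  c_7 = 0*169 + 0*-457 + 0*-578 + -2*-580 + 0*-1091 + 0*129 + 5*-208 + 0*-853 = 120
  c_8 = 0*169 + 1*-457 + 2*-578 + -2*-580 + -1*-1091 + 0*129 + 3*-208 + 0*-853 = 14
Expand coordinatewise in base 5:
  c_1 = 76 = 1·5^0 + 0·5^1 + 3·5^2
  c_2 = 118 = 3·5^0 + 3·5^1 + 4·5^2
  c_3 = 67 = 2·5^0 + 3·5^1 + 2·5^2
  c_4 = 4 = 4·5^0
  c_5 = 61 = 1·5^0 + 2·5^1 + 2·5^2
  c_6 = 65 = 0·5^0 + 3·5^1 + 2·5^2
  c_7 = 120 = 0·5^0 + 4·5^1 + 4·5^2
  c_8 = 14 = 4·5^0 + 2·5^1
Factor λ_0 = (1, 3, 2, 4, 1, 0, 0, 4)
Factor λ_1 = (0, 3, 3, 0, 2, 3, 4, 2)
Factor λ_2 = (3, 4, 2, 0, 2, 2, 4, 0)

((1, 3, 2, 4, 1, 0, 0, 4), (0, 3, 3, 0, 2, 3, 4, 2), (3, 4, 2, 0, 2, 2, 4, 0))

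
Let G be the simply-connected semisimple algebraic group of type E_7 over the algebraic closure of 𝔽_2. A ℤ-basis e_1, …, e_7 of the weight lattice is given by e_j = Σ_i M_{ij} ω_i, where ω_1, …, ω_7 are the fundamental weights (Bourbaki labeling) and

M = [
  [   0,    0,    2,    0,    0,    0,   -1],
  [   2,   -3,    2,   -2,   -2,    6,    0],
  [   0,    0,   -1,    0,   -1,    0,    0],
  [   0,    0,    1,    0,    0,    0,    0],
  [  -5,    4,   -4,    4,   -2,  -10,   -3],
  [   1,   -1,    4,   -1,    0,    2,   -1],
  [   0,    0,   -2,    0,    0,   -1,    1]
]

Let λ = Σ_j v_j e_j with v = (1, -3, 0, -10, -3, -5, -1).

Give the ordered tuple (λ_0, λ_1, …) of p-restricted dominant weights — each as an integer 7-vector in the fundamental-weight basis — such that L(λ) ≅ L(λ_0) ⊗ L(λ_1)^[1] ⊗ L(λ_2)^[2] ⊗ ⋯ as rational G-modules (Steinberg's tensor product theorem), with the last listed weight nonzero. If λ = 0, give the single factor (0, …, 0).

Converting to the ω-basis (c_i = row i of M dotted with v = (1, -3, 0, -10, -3, -5, -1)):
  c_1 = (0)·(1) + (0)·(-3) + (2)·(0) + (0)·(-10) + (0)·(-3) + (0)·(-5) + (-1)·(-1) = 1
  c_2 = (2)·(1) + (-3)·(-3) + (2)·(0) + (-2)·(-10) + (-2)·(-3) + (6)·(-5) + (0)·(-1) = 7
  c_3 = (0)·(1) + (0)·(-3) + (-1)·(0) + (0)·(-10) + (-1)·(-3) + (0)·(-5) + (0)·(-1) = 3
  c_4 = (0)·(1) + (0)·(-3) + (1)·(0) + (0)·(-10) + (0)·(-3) + (0)·(-5) + (0)·(-1) = 0
  c_5 = (-5)·(1) + (4)·(-3) + (-4)·(0) + (4)·(-10) + (-2)·(-3) + (-10)·(-5) + (-3)·(-1) = 2
  c_6 = (1)·(1) + (-1)·(-3) + (4)·(0) + (-1)·(-10) + (0)·(-3) + (2)·(-5) + (-1)·(-1) = 5
  c_7 = (0)·(1) + (0)·(-3) + (-2)·(0) + (0)·(-10) + (0)·(-3) + (-1)·(-5) + (1)·(-1) = 4
p = 2; digits c_i = Σ_j d_{ij}·2^j, 0 ≤ d_{ij} < 2:
  c_1 = 1 = 1·2^0
  c_2 = 7 = 1·2^0 + 1·2^1 + 1·2^2
  c_3 = 3 = 1·2^0 + 1·2^1
  c_4 = 0
  c_5 = 2 = 0·2^0 + 1·2^1
  c_6 = 5 = 1·2^0 + 0·2^1 + 1·2^2
  c_7 = 4 = 0·2^0 + 0·2^1 + 1·2^2
p-restricted factor λ_0 = (1, 1, 1, 0, 0, 1, 0)
p-restricted factor λ_1 = (0, 1, 1, 0, 1, 0, 0)
p-restricted factor λ_2 = (0, 1, 0, 0, 0, 1, 1)

((1, 1, 1, 0, 0, 1, 0), (0, 1, 1, 0, 1, 0, 0), (0, 1, 0, 0, 0, 1, 1))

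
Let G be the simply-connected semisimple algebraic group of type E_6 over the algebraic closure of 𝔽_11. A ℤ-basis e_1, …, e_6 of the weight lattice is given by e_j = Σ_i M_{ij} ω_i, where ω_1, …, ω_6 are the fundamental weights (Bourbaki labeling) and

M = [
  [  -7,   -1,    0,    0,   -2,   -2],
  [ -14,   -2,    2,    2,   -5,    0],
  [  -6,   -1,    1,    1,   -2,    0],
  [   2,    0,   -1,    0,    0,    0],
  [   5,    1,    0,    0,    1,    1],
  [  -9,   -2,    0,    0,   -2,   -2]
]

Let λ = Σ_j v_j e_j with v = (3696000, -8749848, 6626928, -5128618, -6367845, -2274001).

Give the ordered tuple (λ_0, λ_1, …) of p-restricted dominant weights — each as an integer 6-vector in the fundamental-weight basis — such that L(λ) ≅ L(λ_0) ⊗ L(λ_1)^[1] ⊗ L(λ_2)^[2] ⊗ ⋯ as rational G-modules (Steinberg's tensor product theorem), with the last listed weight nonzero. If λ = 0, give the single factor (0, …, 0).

((5, 5, 8, 0, 10, 2), (0, 8, 4, 10, 2, 10), (4, 4, 10, 8, 7, 5), (0, 4, 1, 2, 3, 8), (0, 7, 0, 8, 8, 4), (1, 3, 5, 4, 6, 9))

ω-coordinates c = M·v, v = (3696000, -8749848, 6626928, -5128618, -6367845, -2274001):
  c_1 = (-7)·(3696000) + (-1)·(-8749848) + (0)·(6626928) + (0)·(-5128618) + (-2)·(-6367845) + (-2)·(-2274001) = 161540
  c_2 = (-14)·(3696000) + (-2)·(-8749848) + (2)·(6626928) + (2)·(-5128618) + (-5)·(-6367845) + (0)·(-2274001) = 591541
  c_3 = (-6)·(3696000) + (-1)·(-8749848) + (1)·(6626928) + (1)·(-5128618) + (-2)·(-6367845) + (0)·(-2274001) = 807848
  c_4 = (2)·(3696000) + (0)·(-8749848) + (-1)·(6626928) + (0)·(-5128618) + (0)·(-6367845) + (0)·(-2274001) = 765072
  c_5 = (5)·(3696000) + (1)·(-8749848) + (0)·(6626928) + (0)·(-5128618) + (1)·(-6367845) + (1)·(-2274001) = 1088306
  c_6 = (-9)·(3696000) + (-2)·(-8749848) + (0)·(6626928) + (0)·(-5128618) + (-2)·(-6367845) + (-2)·(-2274001) = 1519388
Writing each c_i in base p = 11:
  c_1 = 161540 = 5·11^0 + 0·11^1 + 4·11^2 + 0·11^3 + 0·11^4 + 1·11^5
  c_2 = 591541 = 5·11^0 + 8·11^1 + 4·11^2 + 4·11^3 + 7·11^4 + 3·11^5
  c_3 = 807848 = 8·11^0 + 4·11^1 + 10·11^2 + 1·11^3 + 0·11^4 + 5·11^5
  c_4 = 765072 = 0·11^0 + 10·11^1 + 8·11^2 + 2·11^3 + 8·11^4 + 4·11^5
  c_5 = 1088306 = 10·11^0 + 2·11^1 + 7·11^2 + 3·11^3 + 8·11^4 + 6·11^5
  c_6 = 1519388 = 2·11^0 + 10·11^1 + 5·11^2 + 8·11^3 + 4·11^4 + 9·11^5
Factor λ_0 = (5, 5, 8, 0, 10, 2)
Factor λ_1 = (0, 8, 4, 10, 2, 10)
Factor λ_2 = (4, 4, 10, 8, 7, 5)
Factor λ_3 = (0, 4, 1, 2, 3, 8)
Factor λ_4 = (0, 7, 0, 8, 8, 4)
Factor λ_5 = (1, 3, 5, 4, 6, 9)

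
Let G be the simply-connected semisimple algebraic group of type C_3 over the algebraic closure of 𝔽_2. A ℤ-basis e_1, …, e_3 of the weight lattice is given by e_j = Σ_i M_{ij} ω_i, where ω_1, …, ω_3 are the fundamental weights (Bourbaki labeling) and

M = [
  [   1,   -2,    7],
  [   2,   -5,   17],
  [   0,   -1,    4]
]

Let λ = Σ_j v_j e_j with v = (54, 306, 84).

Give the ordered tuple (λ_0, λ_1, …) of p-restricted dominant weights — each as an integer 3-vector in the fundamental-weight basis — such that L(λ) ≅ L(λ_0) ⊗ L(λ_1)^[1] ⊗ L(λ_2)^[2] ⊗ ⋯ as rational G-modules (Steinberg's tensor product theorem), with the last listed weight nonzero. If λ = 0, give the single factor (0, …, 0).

ω-coordinates c = M·v, v = (54, 306, 84):
  c_1 = 1*54 + -2*306 + 7*84 = 30
  c_2 = 2*54 + -5*306 + 17*84 = 6
  c_3 = 0*54 + -1*306 + 4*84 = 30
Expand coordinatewise in base 2:
  c_1 = 30 = 0·2^0 + 1·2^1 + 1·2^2 + 1·2^3 + 1·2^4
  c_2 = 6 = 0·2^0 + 1·2^1 + 1·2^2
  c_3 = 30 = 0·2^0 + 1·2^1 + 1·2^2 + 1·2^3 + 1·2^4
p-restricted factor λ_0 = (0, 0, 0)
p-restricted factor λ_1 = (1, 1, 1)
p-restricted factor λ_2 = (1, 1, 1)
p-restricted factor λ_3 = (1, 0, 1)
p-restricted factor λ_4 = (1, 0, 1)

((0, 0, 0), (1, 1, 1), (1, 1, 1), (1, 0, 1), (1, 0, 1))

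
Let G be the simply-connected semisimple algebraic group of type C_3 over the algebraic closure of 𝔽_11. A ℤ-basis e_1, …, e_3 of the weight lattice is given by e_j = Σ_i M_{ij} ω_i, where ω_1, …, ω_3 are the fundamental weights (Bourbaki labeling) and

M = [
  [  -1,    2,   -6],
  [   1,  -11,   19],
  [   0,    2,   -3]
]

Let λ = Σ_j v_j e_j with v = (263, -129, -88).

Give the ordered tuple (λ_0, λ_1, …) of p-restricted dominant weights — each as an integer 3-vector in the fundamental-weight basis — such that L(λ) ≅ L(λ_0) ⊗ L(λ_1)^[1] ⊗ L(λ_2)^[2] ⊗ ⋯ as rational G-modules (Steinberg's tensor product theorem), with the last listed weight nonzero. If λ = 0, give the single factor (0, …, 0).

((7, 10, 6),)

Compute c_i = Σ_j M_{ij} v_j with v = (263, -129, -88):
  c_1 = -1*263 + 2*-129 + -6*-88 = 7
  c_2 = 1*263 + -11*-129 + 19*-88 = 10
  c_3 = 0*263 + 2*-129 + -3*-88 = 6
Writing each c_i in base p = 11:
  c_1 = 7 = 7·11^0
  c_2 = 10 = 10·11^0
  c_3 = 6 = 6·11^0
λ_0 = (7, 10, 6)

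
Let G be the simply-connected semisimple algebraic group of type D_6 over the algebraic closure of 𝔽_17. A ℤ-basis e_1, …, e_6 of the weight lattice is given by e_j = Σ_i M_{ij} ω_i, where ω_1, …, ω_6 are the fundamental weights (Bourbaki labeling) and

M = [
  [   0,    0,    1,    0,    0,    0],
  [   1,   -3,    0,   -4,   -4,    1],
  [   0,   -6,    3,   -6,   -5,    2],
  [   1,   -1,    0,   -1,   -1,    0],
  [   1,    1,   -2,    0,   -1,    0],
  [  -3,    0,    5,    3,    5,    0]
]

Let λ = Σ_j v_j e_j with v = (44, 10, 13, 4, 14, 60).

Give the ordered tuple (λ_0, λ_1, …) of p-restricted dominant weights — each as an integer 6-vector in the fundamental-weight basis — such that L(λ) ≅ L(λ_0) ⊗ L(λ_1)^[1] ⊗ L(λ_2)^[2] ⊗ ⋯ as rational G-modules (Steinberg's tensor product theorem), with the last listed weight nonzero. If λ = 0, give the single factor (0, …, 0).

((13, 2, 5, 16, 14, 15),)

ω-coordinates c = M·v, v = (44, 10, 13, 4, 14, 60):
  c_1 = 0·44 + 0·10 + 1·13 + 0·4 + 0·14 + 0·60 = 13
  c_2 = 1·44 + (-3)·(10) + 0·13 + (-4)·(4) + (-4)·(14) + 1·60 = 2
  c_3 = 0·44 + (-6)·(10) + 3·13 + (-6)·(4) + (-5)·(14) + 2·60 = 5
  c_4 = 1·44 + (-1)·(10) + 0·13 + (-1)·(4) + (-1)·(14) + 0·60 = 16
  c_5 = 1·44 + 1·10 + (-2)·(13) + 0·4 + (-1)·(14) + 0·60 = 14
  c_6 = (-3)·(44) + 0·10 + 5·13 + 3·4 + 5·14 + 0·60 = 15
p = 17; digits c_i = Σ_j d_{ij}·17^j, 0 ≤ d_{ij} < 17:
  c_1 = 13 = 13·17^0
  c_2 = 2 = 2·17^0
  c_3 = 5 = 5·17^0
  c_4 = 16 = 16·17^0
  c_5 = 14 = 14·17^0
  c_6 = 15 = 15·17^0
p-restricted factor λ_0 = (13, 2, 5, 16, 14, 15)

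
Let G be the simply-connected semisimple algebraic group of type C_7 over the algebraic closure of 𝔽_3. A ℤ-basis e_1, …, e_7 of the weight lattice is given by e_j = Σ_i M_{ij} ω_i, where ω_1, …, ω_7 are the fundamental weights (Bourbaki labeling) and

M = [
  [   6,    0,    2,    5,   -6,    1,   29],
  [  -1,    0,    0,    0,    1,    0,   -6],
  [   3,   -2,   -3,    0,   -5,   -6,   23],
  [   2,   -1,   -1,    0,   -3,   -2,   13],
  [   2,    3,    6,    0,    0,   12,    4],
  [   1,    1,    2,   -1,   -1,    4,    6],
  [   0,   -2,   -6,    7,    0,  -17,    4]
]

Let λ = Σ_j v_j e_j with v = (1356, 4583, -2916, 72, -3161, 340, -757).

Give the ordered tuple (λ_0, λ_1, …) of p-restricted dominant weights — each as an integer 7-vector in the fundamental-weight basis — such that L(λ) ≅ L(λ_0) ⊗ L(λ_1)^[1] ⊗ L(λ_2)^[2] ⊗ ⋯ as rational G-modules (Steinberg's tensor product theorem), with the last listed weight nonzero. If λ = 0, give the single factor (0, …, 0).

In the fundamental-weight basis, λ has coordinates c = M·v (v = (1356, 4583, -2916, 72, -3161, 340, -757)):
  c_1 = (6)·(1356) + (0)·(4583) + (2)·(-2916) + (5)·(72) + (-6)·(-3161) + (1)·(340) + (29)·(-757) = 17
  c_2 = (-1)·(1356) + (0)·(4583) + (0)·(-2916) + (0)·(72) + (1)·(-3161) + (0)·(340) + (-6)·(-757) = 25
  c_3 = (3)·(1356) + (-2)·(4583) + (-3)·(-2916) + (0)·(72) + (-5)·(-3161) + (-6)·(340) + (23)·(-757) = 4
  c_4 = (2)·(1356) + (-1)·(4583) + (-1)·(-2916) + (0)·(72) + (-3)·(-3161) + (-2)·(340) + (13)·(-757) = 7
  c_5 = (2)·(1356) + (3)·(4583) + (6)·(-2916) + (0)·(72) + (0)·(-3161) + (12)·(340) + (4)·(-757) = 17
  c_6 = (1)·(1356) + (1)·(4583) + (2)·(-2916) + (-1)·(72) + (-1)·(-3161) + (4)·(340) + (6)·(-757) = 14
  c_7 = (0)·(1356) + (-2)·(4583) + (-6)·(-2916) + (7)·(72) + (0)·(-3161) + (-17)·(340) + (4)·(-757) = 26
Writing each c_i in base p = 3:
  c_1 = 17 = 2·3^0 + 2·3^1 + 1·3^2
  c_2 = 25 = 1·3^0 + 2·3^1 + 2·3^2
  c_3 = 4 = 1·3^0 + 1·3^1
  c_4 = 7 = 1·3^0 + 2·3^1
  c_5 = 17 = 2·3^0 + 2·3^1 + 1·3^2
  c_6 = 14 = 2·3^0 + 1·3^1 + 1·3^2
  c_7 = 26 = 2·3^0 + 2·3^1 + 2·3^2
λ_0 = (2, 1, 1, 1, 2, 2, 2)
λ_1 = (2, 2, 1, 2, 2, 1, 2)
λ_2 = (1, 2, 0, 0, 1, 1, 2)

((2, 1, 1, 1, 2, 2, 2), (2, 2, 1, 2, 2, 1, 2), (1, 2, 0, 0, 1, 1, 2))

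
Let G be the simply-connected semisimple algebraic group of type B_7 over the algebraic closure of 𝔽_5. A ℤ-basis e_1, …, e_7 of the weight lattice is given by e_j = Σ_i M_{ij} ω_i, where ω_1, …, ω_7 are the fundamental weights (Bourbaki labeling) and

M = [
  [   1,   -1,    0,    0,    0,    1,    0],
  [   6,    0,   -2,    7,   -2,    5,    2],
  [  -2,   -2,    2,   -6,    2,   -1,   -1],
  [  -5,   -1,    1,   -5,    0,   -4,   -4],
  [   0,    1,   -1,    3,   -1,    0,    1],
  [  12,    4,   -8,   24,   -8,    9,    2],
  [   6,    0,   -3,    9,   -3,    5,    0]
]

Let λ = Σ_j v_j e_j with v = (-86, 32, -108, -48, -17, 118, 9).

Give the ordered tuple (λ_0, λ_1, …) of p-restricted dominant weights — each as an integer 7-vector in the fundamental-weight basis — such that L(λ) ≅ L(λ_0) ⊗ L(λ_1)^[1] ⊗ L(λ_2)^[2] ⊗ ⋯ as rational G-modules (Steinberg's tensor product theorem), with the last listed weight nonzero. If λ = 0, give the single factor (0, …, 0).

((0, 1, 4, 2, 2, 4, 2), (0, 1, 3, 4, 4, 4, 3))

ω-coordinates c = M·v, v = (-86, 32, -108, -48, -17, 118, 9):
  c_1 = (1)·(-86) + (-1)·(32) + (0)·(-108) + (0)·(-48) + (0)·(-17) + (1)·(118) + (0)·(9) = 0
  c_2 = (6)·(-86) + (0)·(32) + (-2)·(-108) + (7)·(-48) + (-2)·(-17) + (5)·(118) + (2)·(9) = 6
  c_3 = (-2)·(-86) + (-2)·(32) + (2)·(-108) + (-6)·(-48) + (2)·(-17) + (-1)·(118) + (-1)·(9) = 19
  c_4 = (-5)·(-86) + (-1)·(32) + (1)·(-108) + (-5)·(-48) + (0)·(-17) + (-4)·(118) + (-4)·(9) = 22
  c_5 = (0)·(-86) + (1)·(32) + (-1)·(-108) + (3)·(-48) + (-1)·(-17) + (0)·(118) + (1)·(9) = 22
  c_6 = (12)·(-86) + (4)·(32) + (-8)·(-108) + (24)·(-48) + (-8)·(-17) + (9)·(118) + (2)·(9) = 24
  c_7 = (6)·(-86) + (0)·(32) + (-3)·(-108) + (9)·(-48) + (-3)·(-17) + (5)·(118) + (0)·(9) = 17
Writing each c_i in base p = 5:
  c_1 = 0
  c_2 = 6 = 1·5^0 + 1·5^1
  c_3 = 19 = 4·5^0 + 3·5^1
  c_4 = 22 = 2·5^0 + 4·5^1
  c_5 = 22 = 2·5^0 + 4·5^1
  c_6 = 24 = 4·5^0 + 4·5^1
  c_7 = 17 = 2·5^0 + 3·5^1
p-restricted factor λ_0 = (0, 1, 4, 2, 2, 4, 2)
p-restricted factor λ_1 = (0, 1, 3, 4, 4, 4, 3)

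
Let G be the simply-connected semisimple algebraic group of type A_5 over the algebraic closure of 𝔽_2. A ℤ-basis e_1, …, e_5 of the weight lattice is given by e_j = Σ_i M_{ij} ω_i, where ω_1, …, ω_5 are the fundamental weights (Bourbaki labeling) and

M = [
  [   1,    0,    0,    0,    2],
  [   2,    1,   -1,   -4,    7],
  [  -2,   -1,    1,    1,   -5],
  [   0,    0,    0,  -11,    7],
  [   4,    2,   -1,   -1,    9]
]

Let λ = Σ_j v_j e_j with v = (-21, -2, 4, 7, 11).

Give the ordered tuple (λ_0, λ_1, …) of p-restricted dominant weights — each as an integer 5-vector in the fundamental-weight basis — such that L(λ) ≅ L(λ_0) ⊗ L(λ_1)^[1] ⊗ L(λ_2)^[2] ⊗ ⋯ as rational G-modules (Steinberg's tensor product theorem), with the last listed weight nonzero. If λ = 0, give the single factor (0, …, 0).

((1, 1, 0, 0, 0),)

Compute c_i = Σ_j M_{ij} v_j with v = (-21, -2, 4, 7, 11):
  c_1 = 1*-21 + 0*-2 + 0*4 + 0*7 + 2*11 = 1
  c_2 = 2*-21 + 1*-2 + -1*4 + -4*7 + 7*11 = 1
  c_3 = -2*-21 + -1*-2 + 1*4 + 1*7 + -5*11 = 0
  c_4 = 0*-21 + 0*-2 + 0*4 + -11*7 + 7*11 = 0
  c_5 = 4*-21 + 2*-2 + -1*4 + -1*7 + 9*11 = 0
Writing each c_i in base p = 2:
  c_1 = 1 = 1·2^0
  c_2 = 1 = 1·2^0
  c_3 = 0
  c_4 = 0
  c_5 = 0
Factor λ_0 = (1, 1, 0, 0, 0)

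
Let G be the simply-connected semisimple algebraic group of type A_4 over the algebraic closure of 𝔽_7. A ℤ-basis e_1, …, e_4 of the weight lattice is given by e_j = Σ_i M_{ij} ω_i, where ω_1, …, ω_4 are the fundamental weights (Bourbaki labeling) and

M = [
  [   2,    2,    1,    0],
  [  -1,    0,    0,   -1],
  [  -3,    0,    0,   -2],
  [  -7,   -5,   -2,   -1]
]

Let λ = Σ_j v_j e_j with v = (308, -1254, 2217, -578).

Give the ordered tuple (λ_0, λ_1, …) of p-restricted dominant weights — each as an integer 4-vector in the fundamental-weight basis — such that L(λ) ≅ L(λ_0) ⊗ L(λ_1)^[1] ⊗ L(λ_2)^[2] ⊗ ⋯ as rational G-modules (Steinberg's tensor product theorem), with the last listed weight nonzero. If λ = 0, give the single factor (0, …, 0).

ω-coordinates c = M·v, v = (308, -1254, 2217, -578):
  c_1 = (2)·(308) + (2)·(-1254) + (1)·(2217) + (0)·(-578) = 325
  c_2 = (-1)·(308) + (0)·(-1254) + (0)·(2217) + (-1)·(-578) = 270
  c_3 = (-3)·(308) + (0)·(-1254) + (0)·(2217) + (-2)·(-578) = 232
  c_4 = (-7)·(308) + (-5)·(-1254) + (-2)·(2217) + (-1)·(-578) = 258
p = 7; digits c_i = Σ_j d_{ij}·7^j, 0 ≤ d_{ij} < 7:
  c_1 = 325 = 3·7^0 + 4·7^1 + 6·7^2
  c_2 = 270 = 4·7^0 + 3·7^1 + 5·7^2
  c_3 = 232 = 1·7^0 + 5·7^1 + 4·7^2
  c_4 = 258 = 6·7^0 + 1·7^1 + 5·7^2
λ_0 = (3, 4, 1, 6)
λ_1 = (4, 3, 5, 1)
λ_2 = (6, 5, 4, 5)

((3, 4, 1, 6), (4, 3, 5, 1), (6, 5, 4, 5))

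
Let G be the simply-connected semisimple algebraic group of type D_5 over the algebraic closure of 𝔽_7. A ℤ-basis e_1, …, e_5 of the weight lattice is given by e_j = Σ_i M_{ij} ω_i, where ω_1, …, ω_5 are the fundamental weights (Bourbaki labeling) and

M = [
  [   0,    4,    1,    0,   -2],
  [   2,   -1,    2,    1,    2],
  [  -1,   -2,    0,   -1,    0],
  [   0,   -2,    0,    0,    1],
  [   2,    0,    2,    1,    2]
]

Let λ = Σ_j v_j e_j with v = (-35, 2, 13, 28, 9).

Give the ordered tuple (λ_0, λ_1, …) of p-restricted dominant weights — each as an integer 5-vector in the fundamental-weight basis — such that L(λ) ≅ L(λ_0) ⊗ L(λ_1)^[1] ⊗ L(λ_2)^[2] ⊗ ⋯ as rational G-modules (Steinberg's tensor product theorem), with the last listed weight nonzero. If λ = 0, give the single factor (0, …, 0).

Compute c_i = Σ_j M_{ij} v_j with v = (-35, 2, 13, 28, 9):
  c_1 = (0)·(-35) + (4)·(2) + (1)·(13) + (0)·(28) + (-2)·(9) = 3
  c_2 = (2)·(-35) + (-1)·(2) + (2)·(13) + (1)·(28) + (2)·(9) = 0
  c_3 = (-1)·(-35) + (-2)·(2) + (0)·(13) + (-1)·(28) + (0)·(9) = 3
  c_4 = (0)·(-35) + (-2)·(2) + (0)·(13) + (0)·(28) + (1)·(9) = 5
  c_5 = (2)·(-35) + (0)·(2) + (2)·(13) + (1)·(28) + (2)·(9) = 2
Writing each c_i in base p = 7:
  c_1 = 3 = 3·7^0
  c_2 = 0
  c_3 = 3 = 3·7^0
  c_4 = 5 = 5·7^0
  c_5 = 2 = 2·7^0
Factor λ_0 = (3, 0, 3, 5, 2)

((3, 0, 3, 5, 2),)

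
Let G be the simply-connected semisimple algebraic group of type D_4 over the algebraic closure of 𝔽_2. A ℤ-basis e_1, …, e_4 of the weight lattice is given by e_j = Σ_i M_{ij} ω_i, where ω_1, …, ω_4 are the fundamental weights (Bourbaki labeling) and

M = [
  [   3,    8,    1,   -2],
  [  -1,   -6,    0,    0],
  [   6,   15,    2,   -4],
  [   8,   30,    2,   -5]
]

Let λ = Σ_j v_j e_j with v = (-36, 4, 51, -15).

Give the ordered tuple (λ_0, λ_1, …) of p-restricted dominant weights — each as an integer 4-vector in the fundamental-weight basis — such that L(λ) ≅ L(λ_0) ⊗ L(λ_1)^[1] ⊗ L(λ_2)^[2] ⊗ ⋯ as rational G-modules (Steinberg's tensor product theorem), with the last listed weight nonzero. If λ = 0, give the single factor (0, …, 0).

((1, 0, 0, 1), (0, 0, 1, 0), (1, 1, 1, 0), (0, 1, 0, 1))

In the fundamental-weight basis, λ has coordinates c = M·v (v = (-36, 4, 51, -15)):
  c_1 = 3*-36 + 8*4 + 1*51 + -2*-15 = 5
  c_2 = -1*-36 + -6*4 + 0*51 + 0*-15 = 12
  c_3 = 6*-36 + 15*4 + 2*51 + -4*-15 = 6
  c_4 = 8*-36 + 30*4 + 2*51 + -5*-15 = 9
Writing each c_i in base p = 2:
  c_1 = 5 = 1·2^0 + 0·2^1 + 1·2^2
  c_2 = 12 = 0·2^0 + 0·2^1 + 1·2^2 + 1·2^3
  c_3 = 6 = 0·2^0 + 1·2^1 + 1·2^2
  c_4 = 9 = 1·2^0 + 0·2^1 + 0·2^2 + 1·2^3
λ_0 = (1, 0, 0, 1)
λ_1 = (0, 0, 1, 0)
λ_2 = (1, 1, 1, 0)
λ_3 = (0, 1, 0, 1)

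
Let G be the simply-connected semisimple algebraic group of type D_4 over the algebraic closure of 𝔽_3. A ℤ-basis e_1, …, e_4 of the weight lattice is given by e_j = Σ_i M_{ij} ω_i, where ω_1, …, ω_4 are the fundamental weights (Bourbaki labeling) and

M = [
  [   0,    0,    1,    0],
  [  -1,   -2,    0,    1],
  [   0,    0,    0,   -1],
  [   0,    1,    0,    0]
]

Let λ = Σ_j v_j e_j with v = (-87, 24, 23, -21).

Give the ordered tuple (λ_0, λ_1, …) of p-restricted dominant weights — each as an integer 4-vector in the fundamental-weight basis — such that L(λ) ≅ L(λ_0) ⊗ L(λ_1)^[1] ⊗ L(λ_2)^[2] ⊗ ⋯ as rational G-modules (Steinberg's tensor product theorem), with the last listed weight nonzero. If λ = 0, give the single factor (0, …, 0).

((2, 0, 0, 0), (1, 0, 1, 2), (2, 2, 2, 2))

Compute c_i = Σ_j M_{ij} v_j with v = (-87, 24, 23, -21):
  c_1 = (0)·(-87) + (0)·(24) + (1)·(23) + (0)·(-21) = 23
  c_2 = (-1)·(-87) + (-2)·(24) + (0)·(23) + (1)·(-21) = 18
  c_3 = (0)·(-87) + (0)·(24) + (0)·(23) + (-1)·(-21) = 21
  c_4 = (0)·(-87) + (1)·(24) + (0)·(23) + (0)·(-21) = 24
Expand coordinatewise in base 3:
  c_1 = 23 = 2·3^0 + 1·3^1 + 2·3^2
  c_2 = 18 = 0·3^0 + 0·3^1 + 2·3^2
  c_3 = 21 = 0·3^0 + 1·3^1 + 2·3^2
  c_4 = 24 = 0·3^0 + 2·3^1 + 2·3^2
p-restricted factor λ_0 = (2, 0, 0, 0)
p-restricted factor λ_1 = (1, 0, 1, 2)
p-restricted factor λ_2 = (2, 2, 2, 2)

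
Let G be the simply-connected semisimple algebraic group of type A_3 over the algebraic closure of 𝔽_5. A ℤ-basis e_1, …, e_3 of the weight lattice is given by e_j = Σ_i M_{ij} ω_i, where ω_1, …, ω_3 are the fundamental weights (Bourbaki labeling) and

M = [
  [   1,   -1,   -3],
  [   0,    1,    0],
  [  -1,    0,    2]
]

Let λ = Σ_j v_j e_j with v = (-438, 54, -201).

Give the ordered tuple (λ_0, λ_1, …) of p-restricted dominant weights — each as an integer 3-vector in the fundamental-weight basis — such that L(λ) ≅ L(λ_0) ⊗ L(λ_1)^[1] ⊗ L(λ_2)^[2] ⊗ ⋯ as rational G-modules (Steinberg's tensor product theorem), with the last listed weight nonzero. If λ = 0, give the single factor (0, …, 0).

Change of basis e → ω: c = M·v where v = (-438, 54, -201):
  c_1 = (1)·(-438) + (-1)·(54) + (-3)·(-201) = 111
  c_2 = (0)·(-438) + (1)·(54) + (0)·(-201) = 54
  c_3 = (-1)·(-438) + (0)·(54) + (2)·(-201) = 36
p = 5; digits c_i = Σ_j d_{ij}·5^j, 0 ≤ d_{ij} < 5:
  c_1 = 111 = 1·5^0 + 2·5^1 + 4·5^2
  c_2 = 54 = 4·5^0 + 0·5^1 + 2·5^2
  c_3 = 36 = 1·5^0 + 2·5^1 + 1·5^2
λ_0 = (1, 4, 1)
λ_1 = (2, 0, 2)
λ_2 = (4, 2, 1)

((1, 4, 1), (2, 0, 2), (4, 2, 1))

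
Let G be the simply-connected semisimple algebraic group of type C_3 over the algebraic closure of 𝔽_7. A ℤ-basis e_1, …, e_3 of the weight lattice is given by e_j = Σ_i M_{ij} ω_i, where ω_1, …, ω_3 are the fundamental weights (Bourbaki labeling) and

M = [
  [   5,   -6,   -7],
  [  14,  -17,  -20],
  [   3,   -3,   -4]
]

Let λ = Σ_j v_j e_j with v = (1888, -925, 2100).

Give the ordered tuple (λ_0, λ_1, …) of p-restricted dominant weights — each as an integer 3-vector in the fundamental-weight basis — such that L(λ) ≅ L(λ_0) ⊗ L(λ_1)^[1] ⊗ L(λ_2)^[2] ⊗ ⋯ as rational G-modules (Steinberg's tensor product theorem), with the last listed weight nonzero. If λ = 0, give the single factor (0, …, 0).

Compute c_i = Σ_j M_{ij} v_j with v = (1888, -925, 2100):
  c_1 = 5·1888 + (-6)·(-925) + (-7)·(2100) = 290
  c_2 = 14·1888 + (-17)·(-925) + (-20)·(2100) = 157
  c_3 = 3·1888 + (-3)·(-925) + (-4)·(2100) = 39
Expand coordinatewise in base 7:
  c_1 = 290 = 3·7^0 + 6·7^1 + 5·7^2
  c_2 = 157 = 3·7^0 + 1·7^1 + 3·7^2
  c_3 = 39 = 4·7^0 + 5·7^1
Factor λ_0 = (3, 3, 4)
Factor λ_1 = (6, 1, 5)
Factor λ_2 = (5, 3, 0)

((3, 3, 4), (6, 1, 5), (5, 3, 0))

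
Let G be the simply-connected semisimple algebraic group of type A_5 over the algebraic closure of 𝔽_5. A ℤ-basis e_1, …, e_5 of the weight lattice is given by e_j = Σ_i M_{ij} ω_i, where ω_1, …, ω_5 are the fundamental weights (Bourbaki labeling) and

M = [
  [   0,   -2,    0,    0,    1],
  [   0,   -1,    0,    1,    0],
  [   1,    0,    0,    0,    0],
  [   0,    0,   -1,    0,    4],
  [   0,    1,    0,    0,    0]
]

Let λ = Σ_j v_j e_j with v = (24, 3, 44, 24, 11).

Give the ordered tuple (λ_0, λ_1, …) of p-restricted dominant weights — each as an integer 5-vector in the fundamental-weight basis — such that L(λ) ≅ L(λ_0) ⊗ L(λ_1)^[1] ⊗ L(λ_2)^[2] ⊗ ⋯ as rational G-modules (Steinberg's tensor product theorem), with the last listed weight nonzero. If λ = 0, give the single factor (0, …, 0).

In the fundamental-weight basis, λ has coordinates c = M·v (v = (24, 3, 44, 24, 11)):
  c_1 = (0)·(24) + (-2)·(3) + (0)·(44) + (0)·(24) + (1)·(11) = 5
  c_2 = (0)·(24) + (-1)·(3) + (0)·(44) + (1)·(24) + (0)·(11) = 21
  c_3 = (1)·(24) + (0)·(3) + (0)·(44) + (0)·(24) + (0)·(11) = 24
  c_4 = (0)·(24) + (0)·(3) + (-1)·(44) + (0)·(24) + (4)·(11) = 0
  c_5 = (0)·(24) + (1)·(3) + (0)·(44) + (0)·(24) + (0)·(11) = 3
Expand coordinatewise in base 5:
  c_1 = 5 = 0·5^0 + 1·5^1
  c_2 = 21 = 1·5^0 + 4·5^1
  c_3 = 24 = 4·5^0 + 4·5^1
  c_4 = 0
  c_5 = 3 = 3·5^0
Factor λ_0 = (0, 1, 4, 0, 3)
Factor λ_1 = (1, 4, 4, 0, 0)

((0, 1, 4, 0, 3), (1, 4, 4, 0, 0))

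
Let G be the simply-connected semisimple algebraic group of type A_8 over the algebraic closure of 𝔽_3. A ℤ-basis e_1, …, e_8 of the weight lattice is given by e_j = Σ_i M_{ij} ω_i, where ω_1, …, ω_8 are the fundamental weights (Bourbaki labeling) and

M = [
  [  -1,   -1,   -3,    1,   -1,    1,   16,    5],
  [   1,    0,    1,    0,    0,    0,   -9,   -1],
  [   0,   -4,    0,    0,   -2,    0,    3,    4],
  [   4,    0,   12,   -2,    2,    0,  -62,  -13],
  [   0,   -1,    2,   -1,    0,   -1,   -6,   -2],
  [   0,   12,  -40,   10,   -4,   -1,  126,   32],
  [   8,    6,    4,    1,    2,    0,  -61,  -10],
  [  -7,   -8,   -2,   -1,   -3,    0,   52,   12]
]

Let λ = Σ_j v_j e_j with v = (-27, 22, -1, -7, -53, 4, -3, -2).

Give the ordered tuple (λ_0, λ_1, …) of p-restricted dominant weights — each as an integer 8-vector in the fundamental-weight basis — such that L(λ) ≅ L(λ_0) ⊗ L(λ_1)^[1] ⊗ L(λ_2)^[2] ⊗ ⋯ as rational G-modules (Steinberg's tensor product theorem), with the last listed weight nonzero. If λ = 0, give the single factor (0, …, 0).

((0, 1, 1, 0, 1, 0, 2, 1),)

In the fundamental-weight basis, λ has coordinates c = M·v (v = (-27, 22, -1, -7, -53, 4, -3, -2)):
  c_1 = -1*-27 + -1*22 + -3*-1 + 1*-7 + -1*-53 + 1*4 + 16*-3 + 5*-2 = 0
  c_2 = 1*-27 + 0*22 + 1*-1 + 0*-7 + 0*-53 + 0*4 + -9*-3 + -1*-2 = 1
  c_3 = 0*-27 + -4*22 + 0*-1 + 0*-7 + -2*-53 + 0*4 + 3*-3 + 4*-2 = 1
  c_4 = 4*-27 + 0*22 + 12*-1 + -2*-7 + 2*-53 + 0*4 + -62*-3 + -13*-2 = 0
  c_5 = 0*-27 + -1*22 + 2*-1 + -1*-7 + 0*-53 + -1*4 + -6*-3 + -2*-2 = 1
  c_6 = 0*-27 + 12*22 + -40*-1 + 10*-7 + -4*-53 + -1*4 + 126*-3 + 32*-2 = 0
  c_7 = 8*-27 + 6*22 + 4*-1 + 1*-7 + 2*-53 + 0*4 + -61*-3 + -10*-2 = 2
  c_8 = -7*-27 + -8*22 + -2*-1 + -1*-7 + -3*-53 + 0*4 + 52*-3 + 12*-2 = 1
p = 3; digits c_i = Σ_j d_{ij}·3^j, 0 ≤ d_{ij} < 3:
  c_1 = 0
  c_2 = 1 = 1·3^0
  c_3 = 1 = 1·3^0
  c_4 = 0
  c_5 = 1 = 1·3^0
  c_6 = 0
  c_7 = 2 = 2·3^0
  c_8 = 1 = 1·3^0
Factor λ_0 = (0, 1, 1, 0, 1, 0, 2, 1)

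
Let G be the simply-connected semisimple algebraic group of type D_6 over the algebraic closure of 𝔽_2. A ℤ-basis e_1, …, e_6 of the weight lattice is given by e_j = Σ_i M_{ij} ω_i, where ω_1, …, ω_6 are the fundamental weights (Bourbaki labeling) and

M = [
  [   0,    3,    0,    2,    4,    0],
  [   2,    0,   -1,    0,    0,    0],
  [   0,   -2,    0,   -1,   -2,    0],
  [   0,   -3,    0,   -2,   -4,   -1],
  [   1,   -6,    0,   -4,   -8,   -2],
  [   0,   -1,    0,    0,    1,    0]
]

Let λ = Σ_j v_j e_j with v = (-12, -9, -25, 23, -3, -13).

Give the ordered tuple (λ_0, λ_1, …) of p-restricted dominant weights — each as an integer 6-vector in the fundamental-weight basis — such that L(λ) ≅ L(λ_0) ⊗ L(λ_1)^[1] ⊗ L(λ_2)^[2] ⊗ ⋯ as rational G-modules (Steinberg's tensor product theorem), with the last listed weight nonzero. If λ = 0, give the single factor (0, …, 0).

((1, 1, 1, 0, 0, 0), (1, 0, 0, 1, 0, 1), (1, 0, 0, 1, 0, 1))

Compute c_i = Σ_j M_{ij} v_j with v = (-12, -9, -25, 23, -3, -13):
  c_1 = (0)·(-12) + (3)·(-9) + (0)·(-25) + 2·23 + (4)·(-3) + (0)·(-13) = 7
  c_2 = (2)·(-12) + (0)·(-9) + (-1)·(-25) + 0·23 + (0)·(-3) + (0)·(-13) = 1
  c_3 = (0)·(-12) + (-2)·(-9) + (0)·(-25) + (-1)·(23) + (-2)·(-3) + (0)·(-13) = 1
  c_4 = (0)·(-12) + (-3)·(-9) + (0)·(-25) + (-2)·(23) + (-4)·(-3) + (-1)·(-13) = 6
  c_5 = (1)·(-12) + (-6)·(-9) + (0)·(-25) + (-4)·(23) + (-8)·(-3) + (-2)·(-13) = 0
  c_6 = (0)·(-12) + (-1)·(-9) + (0)·(-25) + 0·23 + (1)·(-3) + (0)·(-13) = 6
Expand coordinatewise in base 2:
  c_1 = 7 = 1·2^0 + 1·2^1 + 1·2^2
  c_2 = 1 = 1·2^0
  c_3 = 1 = 1·2^0
  c_4 = 6 = 0·2^0 + 1·2^1 + 1·2^2
  c_5 = 0
  c_6 = 6 = 0·2^0 + 1·2^1 + 1·2^2
p-restricted factor λ_0 = (1, 1, 1, 0, 0, 0)
p-restricted factor λ_1 = (1, 0, 0, 1, 0, 1)
p-restricted factor λ_2 = (1, 0, 0, 1, 0, 1)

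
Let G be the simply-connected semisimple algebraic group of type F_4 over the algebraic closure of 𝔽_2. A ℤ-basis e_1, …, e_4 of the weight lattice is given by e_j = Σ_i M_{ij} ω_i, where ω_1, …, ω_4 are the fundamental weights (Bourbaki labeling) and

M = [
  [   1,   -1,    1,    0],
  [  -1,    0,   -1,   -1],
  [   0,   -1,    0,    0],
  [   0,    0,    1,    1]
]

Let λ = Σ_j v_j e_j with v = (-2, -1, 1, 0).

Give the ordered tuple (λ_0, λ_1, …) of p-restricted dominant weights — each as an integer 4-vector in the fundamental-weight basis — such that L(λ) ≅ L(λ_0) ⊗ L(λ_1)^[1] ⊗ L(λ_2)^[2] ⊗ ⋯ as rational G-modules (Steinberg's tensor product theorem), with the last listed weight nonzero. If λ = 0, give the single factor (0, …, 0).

ω-coordinates c = M·v, v = (-2, -1, 1, 0):
  c_1 = (1)·(-2) + (-1)·(-1) + (1)·(1) + (0)·(0) = 0
  c_2 = (-1)·(-2) + (0)·(-1) + (-1)·(1) + (-1)·(0) = 1
  c_3 = (0)·(-2) + (-1)·(-1) + (0)·(1) + (0)·(0) = 1
  c_4 = (0)·(-2) + (0)·(-1) + (1)·(1) + (1)·(0) = 1
p = 2; digits c_i = Σ_j d_{ij}·2^j, 0 ≤ d_{ij} < 2:
  c_1 = 0
  c_2 = 1 = 1·2^0
  c_3 = 1 = 1·2^0
  c_4 = 1 = 1·2^0
λ_0 = (0, 1, 1, 1)

((0, 1, 1, 1),)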